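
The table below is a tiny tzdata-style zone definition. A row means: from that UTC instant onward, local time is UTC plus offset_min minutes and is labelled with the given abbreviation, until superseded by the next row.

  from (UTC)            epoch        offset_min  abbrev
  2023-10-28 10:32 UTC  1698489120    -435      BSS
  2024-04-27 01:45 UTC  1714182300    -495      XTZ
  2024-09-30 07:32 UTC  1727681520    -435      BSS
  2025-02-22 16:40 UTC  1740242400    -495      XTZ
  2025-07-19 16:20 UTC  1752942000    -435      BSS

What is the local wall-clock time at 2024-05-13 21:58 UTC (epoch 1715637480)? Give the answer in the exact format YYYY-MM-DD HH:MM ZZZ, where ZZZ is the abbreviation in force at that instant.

2024-05-13 13:43 XTZ

Query: 2024-05-13 21:58 UTC
Rule 2/5 (XTZ, -08:15): 2024-04-27 01:45 UTC ≤ query < 2024-09-30 07:32 UTC
21·60 + 58 - 495 = 823 min
823 = 0·1440 + 823; 823 = 13·60 + 43 → 13:43, same day
→ 2024-05-13 13:43 XTZ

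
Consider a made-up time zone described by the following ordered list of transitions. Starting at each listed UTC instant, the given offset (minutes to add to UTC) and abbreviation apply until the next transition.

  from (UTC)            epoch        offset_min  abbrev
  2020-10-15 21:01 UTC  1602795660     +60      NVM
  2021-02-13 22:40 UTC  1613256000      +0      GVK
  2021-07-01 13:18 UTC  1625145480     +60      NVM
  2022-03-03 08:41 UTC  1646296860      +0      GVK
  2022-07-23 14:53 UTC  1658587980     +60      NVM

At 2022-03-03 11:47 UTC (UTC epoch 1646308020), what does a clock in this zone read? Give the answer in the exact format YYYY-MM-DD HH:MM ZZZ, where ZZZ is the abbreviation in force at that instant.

2022-03-03 11:47 GVK

Query: 2022-03-03 11:47 UTC
Rule 4/5 (GVK, +00:00): 2022-03-03 08:41 UTC ≤ query < 2022-07-23 14:53 UTC
11·60 + 47 + 0 = 707 min
707 = 0·1440 + 707; 707 = 11·60 + 47 → 11:47, same day
→ 2022-03-03 11:47 GVK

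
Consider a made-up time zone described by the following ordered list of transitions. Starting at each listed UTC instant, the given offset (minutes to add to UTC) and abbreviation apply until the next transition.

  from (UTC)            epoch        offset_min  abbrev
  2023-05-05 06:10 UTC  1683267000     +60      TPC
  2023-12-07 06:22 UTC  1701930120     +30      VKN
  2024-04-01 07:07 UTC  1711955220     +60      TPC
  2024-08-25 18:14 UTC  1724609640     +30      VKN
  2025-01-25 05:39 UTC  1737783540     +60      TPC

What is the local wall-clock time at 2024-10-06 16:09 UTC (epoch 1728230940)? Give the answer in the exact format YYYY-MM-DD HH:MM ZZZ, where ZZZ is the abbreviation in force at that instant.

2024-10-06 16:39 VKN

Query: 2024-10-06 16:09 UTC
Rule 4/5 (VKN, +00:30): 2024-08-25 18:14 UTC ≤ query < 2025-01-25 05:39 UTC
16·60 + 9 + 30 = 999 min
999 = 0·1440 + 999; 999 = 16·60 + 39 → 16:39, same day
→ 2024-10-06 16:39 VKN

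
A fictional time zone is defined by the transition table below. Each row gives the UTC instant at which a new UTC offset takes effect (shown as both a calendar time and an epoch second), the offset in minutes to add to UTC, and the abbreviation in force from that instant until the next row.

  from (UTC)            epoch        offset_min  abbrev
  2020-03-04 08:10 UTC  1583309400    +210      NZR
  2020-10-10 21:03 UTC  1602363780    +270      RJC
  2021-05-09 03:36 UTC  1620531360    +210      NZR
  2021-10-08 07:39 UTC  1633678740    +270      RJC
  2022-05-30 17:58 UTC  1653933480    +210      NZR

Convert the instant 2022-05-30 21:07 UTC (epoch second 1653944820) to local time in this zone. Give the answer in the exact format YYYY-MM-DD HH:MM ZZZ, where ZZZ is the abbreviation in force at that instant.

2022-05-31 00:37 NZR

Query: 2022-05-30 21:07 UTC
Rule 5/5 (NZR, +03:30): 2022-05-30 17:58 UTC ≤ query < +∞
21·60 + 7 + 210 = 1477 min
1477 = 1·1440 + 37; 37 = 0·60 + 37 → 00:37, 2022-05-30 + 1 day = 2022-05-31
→ 2022-05-31 00:37 NZR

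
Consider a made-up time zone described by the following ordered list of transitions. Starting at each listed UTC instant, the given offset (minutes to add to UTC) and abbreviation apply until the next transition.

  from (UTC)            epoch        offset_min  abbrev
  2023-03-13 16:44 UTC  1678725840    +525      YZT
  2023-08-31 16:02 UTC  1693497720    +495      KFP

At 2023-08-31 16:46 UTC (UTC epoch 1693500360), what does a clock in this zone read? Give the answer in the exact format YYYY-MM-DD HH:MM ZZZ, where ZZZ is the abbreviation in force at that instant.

2023-09-01 01:01 KFP

Query: 2023-08-31 16:46 UTC
Rule 2/2 (KFP, +08:15): 2023-08-31 16:02 UTC ≤ query < +∞
16·60 + 46 + 495 = 1501 min
1501 = 1·1440 + 61; 61 = 1·60 + 1 → 01:01, 2023-08-31 + 1 day = 2023-09-01
→ 2023-09-01 01:01 KFP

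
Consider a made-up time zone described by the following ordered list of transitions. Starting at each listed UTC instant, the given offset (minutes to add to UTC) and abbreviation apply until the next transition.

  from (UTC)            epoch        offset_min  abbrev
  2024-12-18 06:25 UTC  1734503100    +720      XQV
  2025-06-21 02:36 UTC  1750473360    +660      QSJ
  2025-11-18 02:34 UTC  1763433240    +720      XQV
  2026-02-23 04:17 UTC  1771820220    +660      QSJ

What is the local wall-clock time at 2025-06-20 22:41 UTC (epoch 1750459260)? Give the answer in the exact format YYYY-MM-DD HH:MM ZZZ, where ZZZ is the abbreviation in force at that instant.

2025-06-21 10:41 XQV

Query: 2025-06-20 22:41 UTC
Rule 1/4 (XQV, +12:00): 2024-12-18 06:25 UTC ≤ query < 2025-06-21 02:36 UTC
22·60 + 41 + 720 = 2081 min
2081 = 1·1440 + 641; 641 = 10·60 + 41 → 10:41, 2025-06-20 + 1 day = 2025-06-21
→ 2025-06-21 10:41 XQV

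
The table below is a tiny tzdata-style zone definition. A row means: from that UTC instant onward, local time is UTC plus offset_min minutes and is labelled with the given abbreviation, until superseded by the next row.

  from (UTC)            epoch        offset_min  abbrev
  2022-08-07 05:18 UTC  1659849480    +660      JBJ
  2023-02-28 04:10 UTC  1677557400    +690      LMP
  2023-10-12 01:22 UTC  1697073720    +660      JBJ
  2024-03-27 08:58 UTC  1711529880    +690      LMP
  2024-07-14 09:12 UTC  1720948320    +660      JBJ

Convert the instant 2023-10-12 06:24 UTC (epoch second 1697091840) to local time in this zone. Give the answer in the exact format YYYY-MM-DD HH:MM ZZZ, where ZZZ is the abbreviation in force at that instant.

Query: 2023-10-12 06:24 UTC
Rule 3/5 (JBJ, +11:00): 2023-10-12 01:22 UTC ≤ query < 2024-03-27 08:58 UTC
6·60 + 24 + 660 = 1044 min
1044 = 0·1440 + 1044; 1044 = 17·60 + 24 → 17:24, same day
→ 2023-10-12 17:24 JBJ

2023-10-12 17:24 JBJ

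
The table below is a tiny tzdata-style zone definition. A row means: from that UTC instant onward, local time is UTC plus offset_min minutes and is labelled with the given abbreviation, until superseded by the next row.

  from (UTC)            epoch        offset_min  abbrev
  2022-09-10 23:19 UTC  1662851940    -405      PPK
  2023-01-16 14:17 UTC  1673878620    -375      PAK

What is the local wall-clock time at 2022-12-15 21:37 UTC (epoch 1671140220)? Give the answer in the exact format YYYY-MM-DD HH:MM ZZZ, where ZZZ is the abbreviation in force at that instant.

2022-12-15 14:52 PPK

Query: 2022-12-15 21:37 UTC
Rule 1/2 (PPK, -06:45): 2022-09-10 23:19 UTC ≤ query < 2023-01-16 14:17 UTC
21·60 + 37 - 405 = 892 min
892 = 0·1440 + 892; 892 = 14·60 + 52 → 14:52, same day
→ 2022-12-15 14:52 PPK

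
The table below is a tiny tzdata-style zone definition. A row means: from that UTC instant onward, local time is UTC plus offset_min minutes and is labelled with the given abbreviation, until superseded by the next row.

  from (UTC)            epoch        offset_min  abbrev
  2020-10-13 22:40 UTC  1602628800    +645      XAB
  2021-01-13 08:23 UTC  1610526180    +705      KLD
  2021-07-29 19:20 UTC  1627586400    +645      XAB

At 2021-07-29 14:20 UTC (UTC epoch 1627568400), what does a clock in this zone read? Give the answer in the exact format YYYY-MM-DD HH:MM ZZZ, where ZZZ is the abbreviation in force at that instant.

Query: 2021-07-29 14:20 UTC
Rule 2/3 (KLD, +11:45): 2021-01-13 08:23 UTC ≤ query < 2021-07-29 19:20 UTC
14·60 + 20 + 705 = 1565 min
1565 = 1·1440 + 125; 125 = 2·60 + 5 → 02:05, 2021-07-29 + 1 day = 2021-07-30
→ 2021-07-30 02:05 KLD

2021-07-30 02:05 KLD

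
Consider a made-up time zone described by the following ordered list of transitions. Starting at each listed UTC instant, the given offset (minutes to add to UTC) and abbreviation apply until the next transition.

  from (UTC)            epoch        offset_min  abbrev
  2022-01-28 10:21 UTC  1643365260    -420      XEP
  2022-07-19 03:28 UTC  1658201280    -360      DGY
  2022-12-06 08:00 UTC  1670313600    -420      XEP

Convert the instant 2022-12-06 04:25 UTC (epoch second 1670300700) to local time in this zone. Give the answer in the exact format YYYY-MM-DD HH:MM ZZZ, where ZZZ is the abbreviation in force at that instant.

2022-12-05 22:25 DGY

Query: 2022-12-06 04:25 UTC
Rule 2/3 (DGY, -06:00): 2022-07-19 03:28 UTC ≤ query < 2022-12-06 08:00 UTC
4·60 + 25 - 360 = -95 min
-95 = -1·1440 + 1345; 1345 = 22·60 + 25 → 22:25, 2022-12-06 - 1 day = 2022-12-05
→ 2022-12-05 22:25 DGY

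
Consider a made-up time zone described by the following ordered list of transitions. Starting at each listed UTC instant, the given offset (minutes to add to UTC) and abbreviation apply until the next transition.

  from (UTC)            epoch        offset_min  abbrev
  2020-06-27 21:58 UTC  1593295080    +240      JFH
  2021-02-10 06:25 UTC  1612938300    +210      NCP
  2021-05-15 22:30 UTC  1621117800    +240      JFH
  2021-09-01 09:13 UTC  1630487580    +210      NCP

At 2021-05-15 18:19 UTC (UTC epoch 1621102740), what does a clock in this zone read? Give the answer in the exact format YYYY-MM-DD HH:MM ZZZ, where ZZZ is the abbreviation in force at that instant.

Query: 2021-05-15 18:19 UTC
Rule 2/4 (NCP, +03:30): 2021-02-10 06:25 UTC ≤ query < 2021-05-15 22:30 UTC
18·60 + 19 + 210 = 1309 min
1309 = 0·1440 + 1309; 1309 = 21·60 + 49 → 21:49, same day
→ 2021-05-15 21:49 NCP

2021-05-15 21:49 NCP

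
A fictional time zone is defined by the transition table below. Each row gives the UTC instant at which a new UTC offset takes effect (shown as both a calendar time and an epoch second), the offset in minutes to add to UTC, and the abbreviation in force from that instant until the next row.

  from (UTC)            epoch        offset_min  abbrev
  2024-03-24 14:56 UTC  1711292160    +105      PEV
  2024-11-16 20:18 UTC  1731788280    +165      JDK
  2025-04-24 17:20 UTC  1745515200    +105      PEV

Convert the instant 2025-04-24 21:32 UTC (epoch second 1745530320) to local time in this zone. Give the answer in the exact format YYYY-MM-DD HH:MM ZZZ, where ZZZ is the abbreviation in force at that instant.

2025-04-24 23:17 PEV

Query: 2025-04-24 21:32 UTC
Rule 3/3 (PEV, +01:45): 2025-04-24 17:20 UTC ≤ query < +∞
21·60 + 32 + 105 = 1397 min
1397 = 0·1440 + 1397; 1397 = 23·60 + 17 → 23:17, same day
→ 2025-04-24 23:17 PEV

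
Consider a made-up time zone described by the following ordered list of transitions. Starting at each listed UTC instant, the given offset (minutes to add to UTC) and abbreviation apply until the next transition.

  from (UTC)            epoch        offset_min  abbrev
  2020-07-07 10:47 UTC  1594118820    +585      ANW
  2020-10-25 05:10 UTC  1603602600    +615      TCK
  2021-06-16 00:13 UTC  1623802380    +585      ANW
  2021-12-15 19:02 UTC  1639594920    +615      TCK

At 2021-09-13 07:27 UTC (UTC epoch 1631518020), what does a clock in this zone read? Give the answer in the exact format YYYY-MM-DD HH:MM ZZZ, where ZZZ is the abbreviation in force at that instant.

2021-09-13 17:12 ANW

Query: 2021-09-13 07:27 UTC
Rule 3/4 (ANW, +09:45): 2021-06-16 00:13 UTC ≤ query < 2021-12-15 19:02 UTC
7·60 + 27 + 585 = 1032 min
1032 = 0·1440 + 1032; 1032 = 17·60 + 12 → 17:12, same day
→ 2021-09-13 17:12 ANW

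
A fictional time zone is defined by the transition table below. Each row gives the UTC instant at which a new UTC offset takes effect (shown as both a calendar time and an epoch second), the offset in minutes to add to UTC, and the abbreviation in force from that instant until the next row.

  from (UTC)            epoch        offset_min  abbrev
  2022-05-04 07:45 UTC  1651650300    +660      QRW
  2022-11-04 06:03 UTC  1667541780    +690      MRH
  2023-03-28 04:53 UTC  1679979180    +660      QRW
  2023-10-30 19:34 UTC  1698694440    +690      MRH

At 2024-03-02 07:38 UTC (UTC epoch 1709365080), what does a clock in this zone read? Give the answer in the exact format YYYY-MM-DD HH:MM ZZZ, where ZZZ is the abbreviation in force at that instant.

Query: 2024-03-02 07:38 UTC
Rule 4/4 (MRH, +11:30): 2023-10-30 19:34 UTC ≤ query < +∞
7·60 + 38 + 690 = 1148 min
1148 = 0·1440 + 1148; 1148 = 19·60 + 8 → 19:08, same day
→ 2024-03-02 19:08 MRH

2024-03-02 19:08 MRH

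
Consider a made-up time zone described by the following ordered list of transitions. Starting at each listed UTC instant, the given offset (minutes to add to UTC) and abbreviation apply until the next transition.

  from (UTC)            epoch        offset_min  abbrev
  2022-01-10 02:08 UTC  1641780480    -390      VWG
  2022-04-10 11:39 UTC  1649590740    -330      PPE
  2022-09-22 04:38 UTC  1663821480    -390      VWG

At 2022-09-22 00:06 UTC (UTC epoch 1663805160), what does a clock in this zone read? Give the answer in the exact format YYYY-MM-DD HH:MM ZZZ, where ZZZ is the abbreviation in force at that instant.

2022-09-21 18:36 PPE

Query: 2022-09-22 00:06 UTC
Rule 2/3 (PPE, -05:30): 2022-04-10 11:39 UTC ≤ query < 2022-09-22 04:38 UTC
0·60 + 6 - 330 = -324 min
-324 = -1·1440 + 1116; 1116 = 18·60 + 36 → 18:36, 2022-09-22 - 1 day = 2022-09-21
→ 2022-09-21 18:36 PPE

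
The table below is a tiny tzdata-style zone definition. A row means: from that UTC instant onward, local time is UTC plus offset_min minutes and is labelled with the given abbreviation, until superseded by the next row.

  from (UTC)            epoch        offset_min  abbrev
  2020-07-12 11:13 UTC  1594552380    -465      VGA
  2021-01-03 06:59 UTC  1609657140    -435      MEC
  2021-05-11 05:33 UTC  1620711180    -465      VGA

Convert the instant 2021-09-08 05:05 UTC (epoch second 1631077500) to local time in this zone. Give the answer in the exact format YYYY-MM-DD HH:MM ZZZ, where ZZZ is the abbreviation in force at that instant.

2021-09-07 21:20 VGA

Query: 2021-09-08 05:05 UTC
Rule 3/3 (VGA, -07:45): 2021-05-11 05:33 UTC ≤ query < +∞
5·60 + 5 - 465 = -160 min
-160 = -1·1440 + 1280; 1280 = 21·60 + 20 → 21:20, 2021-09-08 - 1 day = 2021-09-07
→ 2021-09-07 21:20 VGA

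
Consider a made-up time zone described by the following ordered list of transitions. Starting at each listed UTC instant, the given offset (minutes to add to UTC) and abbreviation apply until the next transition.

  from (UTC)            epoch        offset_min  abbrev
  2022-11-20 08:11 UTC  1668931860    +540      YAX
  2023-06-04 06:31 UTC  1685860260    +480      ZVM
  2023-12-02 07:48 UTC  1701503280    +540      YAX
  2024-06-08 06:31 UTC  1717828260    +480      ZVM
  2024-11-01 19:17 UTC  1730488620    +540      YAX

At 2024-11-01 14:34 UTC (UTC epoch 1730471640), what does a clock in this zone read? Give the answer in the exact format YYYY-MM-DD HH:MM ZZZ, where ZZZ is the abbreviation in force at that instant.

Query: 2024-11-01 14:34 UTC
Rule 4/5 (ZVM, +08:00): 2024-06-08 06:31 UTC ≤ query < 2024-11-01 19:17 UTC
14·60 + 34 + 480 = 1354 min
1354 = 0·1440 + 1354; 1354 = 22·60 + 34 → 22:34, same day
→ 2024-11-01 22:34 ZVM

2024-11-01 22:34 ZVM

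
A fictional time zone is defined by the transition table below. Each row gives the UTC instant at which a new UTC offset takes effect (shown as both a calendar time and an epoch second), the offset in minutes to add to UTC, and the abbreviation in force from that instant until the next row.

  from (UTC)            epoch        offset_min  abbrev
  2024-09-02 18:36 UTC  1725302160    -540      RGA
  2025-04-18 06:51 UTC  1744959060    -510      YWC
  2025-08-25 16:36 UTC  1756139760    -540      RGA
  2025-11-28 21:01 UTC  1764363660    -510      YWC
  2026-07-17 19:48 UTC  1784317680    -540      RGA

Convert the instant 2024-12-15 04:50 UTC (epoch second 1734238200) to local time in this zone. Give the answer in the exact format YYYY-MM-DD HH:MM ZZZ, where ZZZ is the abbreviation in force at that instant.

Query: 2024-12-15 04:50 UTC
Rule 1/5 (RGA, -09:00): 2024-09-02 18:36 UTC ≤ query < 2025-04-18 06:51 UTC
4·60 + 50 - 540 = -250 min
-250 = -1·1440 + 1190; 1190 = 19·60 + 50 → 19:50, 2024-12-15 - 1 day = 2024-12-14
→ 2024-12-14 19:50 RGA

2024-12-14 19:50 RGA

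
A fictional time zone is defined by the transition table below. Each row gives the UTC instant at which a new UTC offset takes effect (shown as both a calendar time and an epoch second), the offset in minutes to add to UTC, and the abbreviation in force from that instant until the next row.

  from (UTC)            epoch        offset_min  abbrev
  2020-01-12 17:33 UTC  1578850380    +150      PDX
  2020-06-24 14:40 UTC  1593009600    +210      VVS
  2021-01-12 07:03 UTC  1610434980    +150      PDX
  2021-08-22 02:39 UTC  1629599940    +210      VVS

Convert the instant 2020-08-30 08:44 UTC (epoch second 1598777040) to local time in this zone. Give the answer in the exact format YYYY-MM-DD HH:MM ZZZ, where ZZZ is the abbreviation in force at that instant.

2020-08-30 12:14 VVS

Query: 2020-08-30 08:44 UTC
Rule 2/4 (VVS, +03:30): 2020-06-24 14:40 UTC ≤ query < 2021-01-12 07:03 UTC
8·60 + 44 + 210 = 734 min
734 = 0·1440 + 734; 734 = 12·60 + 14 → 12:14, same day
→ 2020-08-30 12:14 VVS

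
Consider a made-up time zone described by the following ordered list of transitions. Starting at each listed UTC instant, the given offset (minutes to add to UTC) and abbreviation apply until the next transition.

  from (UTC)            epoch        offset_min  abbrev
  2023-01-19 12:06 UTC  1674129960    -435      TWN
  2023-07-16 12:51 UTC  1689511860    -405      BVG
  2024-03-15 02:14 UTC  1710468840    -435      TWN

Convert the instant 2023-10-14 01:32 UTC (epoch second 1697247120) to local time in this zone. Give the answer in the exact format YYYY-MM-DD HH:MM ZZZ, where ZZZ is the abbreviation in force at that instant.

Query: 2023-10-14 01:32 UTC
Rule 2/3 (BVG, -06:45): 2023-07-16 12:51 UTC ≤ query < 2024-03-15 02:14 UTC
1·60 + 32 - 405 = -313 min
-313 = -1·1440 + 1127; 1127 = 18·60 + 47 → 18:47, 2023-10-14 - 1 day = 2023-10-13
→ 2023-10-13 18:47 BVG

2023-10-13 18:47 BVG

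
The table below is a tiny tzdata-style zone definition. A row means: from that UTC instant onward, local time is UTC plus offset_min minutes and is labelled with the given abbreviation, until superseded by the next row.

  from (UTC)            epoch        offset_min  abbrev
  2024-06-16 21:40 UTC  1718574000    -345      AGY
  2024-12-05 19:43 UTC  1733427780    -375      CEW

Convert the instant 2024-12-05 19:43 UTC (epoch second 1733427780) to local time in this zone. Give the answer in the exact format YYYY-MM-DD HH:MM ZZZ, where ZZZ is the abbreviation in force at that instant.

2024-12-05 13:28 CEW

Query: 2024-12-05 19:43 UTC
Rule 2/2 (CEW, -06:15): 2024-12-05 19:43 UTC ≤ query < +∞
19·60 + 43 - 375 = 808 min
808 = 0·1440 + 808; 808 = 13·60 + 28 → 13:28, same day
→ 2024-12-05 13:28 CEW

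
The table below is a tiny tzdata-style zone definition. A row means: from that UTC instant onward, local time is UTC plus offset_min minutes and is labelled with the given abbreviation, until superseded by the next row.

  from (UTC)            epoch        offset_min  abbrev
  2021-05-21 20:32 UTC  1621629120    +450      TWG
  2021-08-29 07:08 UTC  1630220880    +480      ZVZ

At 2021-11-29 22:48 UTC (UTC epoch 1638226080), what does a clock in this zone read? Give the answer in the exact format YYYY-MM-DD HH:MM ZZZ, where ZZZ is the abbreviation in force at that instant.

2021-11-30 06:48 ZVZ

Query: 2021-11-29 22:48 UTC
Rule 2/2 (ZVZ, +08:00): 2021-08-29 07:08 UTC ≤ query < +∞
22·60 + 48 + 480 = 1848 min
1848 = 1·1440 + 408; 408 = 6·60 + 48 → 06:48, 2021-11-29 + 1 day = 2021-11-30
→ 2021-11-30 06:48 ZVZ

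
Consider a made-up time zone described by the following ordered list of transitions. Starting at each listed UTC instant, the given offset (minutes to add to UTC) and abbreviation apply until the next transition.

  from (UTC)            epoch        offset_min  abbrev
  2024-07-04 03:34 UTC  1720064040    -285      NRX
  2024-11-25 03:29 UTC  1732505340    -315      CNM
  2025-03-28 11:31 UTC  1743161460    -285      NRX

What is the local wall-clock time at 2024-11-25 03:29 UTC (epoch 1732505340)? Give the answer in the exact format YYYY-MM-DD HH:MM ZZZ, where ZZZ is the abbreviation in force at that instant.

2024-11-24 22:14 CNM

Query: 2024-11-25 03:29 UTC
Rule 2/3 (CNM, -05:15): 2024-11-25 03:29 UTC ≤ query < 2025-03-28 11:31 UTC
3·60 + 29 - 315 = -106 min
-106 = -1·1440 + 1334; 1334 = 22·60 + 14 → 22:14, 2024-11-25 - 1 day = 2024-11-24
→ 2024-11-24 22:14 CNM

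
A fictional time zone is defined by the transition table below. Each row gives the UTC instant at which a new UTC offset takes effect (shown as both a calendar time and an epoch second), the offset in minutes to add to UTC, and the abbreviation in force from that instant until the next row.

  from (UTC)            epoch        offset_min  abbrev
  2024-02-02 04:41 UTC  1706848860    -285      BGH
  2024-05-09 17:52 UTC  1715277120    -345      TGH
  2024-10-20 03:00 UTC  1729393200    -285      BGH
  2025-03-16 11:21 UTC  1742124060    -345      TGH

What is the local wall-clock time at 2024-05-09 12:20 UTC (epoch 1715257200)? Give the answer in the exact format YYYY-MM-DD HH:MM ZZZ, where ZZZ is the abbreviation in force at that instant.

2024-05-09 07:35 BGH

Query: 2024-05-09 12:20 UTC
Rule 1/4 (BGH, -04:45): 2024-02-02 04:41 UTC ≤ query < 2024-05-09 17:52 UTC
12·60 + 20 - 285 = 455 min
455 = 0·1440 + 455; 455 = 7·60 + 35 → 07:35, same day
→ 2024-05-09 07:35 BGH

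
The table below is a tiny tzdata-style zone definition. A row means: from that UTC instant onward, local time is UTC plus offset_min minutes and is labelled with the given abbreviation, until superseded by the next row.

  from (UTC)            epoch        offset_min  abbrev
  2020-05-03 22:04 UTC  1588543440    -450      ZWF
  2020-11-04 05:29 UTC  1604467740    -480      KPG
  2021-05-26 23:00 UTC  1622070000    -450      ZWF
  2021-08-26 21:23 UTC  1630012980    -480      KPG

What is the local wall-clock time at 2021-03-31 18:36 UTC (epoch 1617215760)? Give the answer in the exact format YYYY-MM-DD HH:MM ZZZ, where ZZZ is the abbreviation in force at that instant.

Query: 2021-03-31 18:36 UTC
Rule 2/4 (KPG, -08:00): 2020-11-04 05:29 UTC ≤ query < 2021-05-26 23:00 UTC
18·60 + 36 - 480 = 636 min
636 = 0·1440 + 636; 636 = 10·60 + 36 → 10:36, same day
→ 2021-03-31 10:36 KPG

2021-03-31 10:36 KPG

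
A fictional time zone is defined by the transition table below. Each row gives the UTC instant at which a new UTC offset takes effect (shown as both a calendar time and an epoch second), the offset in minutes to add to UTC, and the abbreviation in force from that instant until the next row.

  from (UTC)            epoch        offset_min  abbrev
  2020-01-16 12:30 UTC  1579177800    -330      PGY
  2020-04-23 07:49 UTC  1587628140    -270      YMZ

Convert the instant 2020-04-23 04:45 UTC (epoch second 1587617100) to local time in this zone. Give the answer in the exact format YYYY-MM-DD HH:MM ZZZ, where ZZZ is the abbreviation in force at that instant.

Query: 2020-04-23 04:45 UTC
Rule 1/2 (PGY, -05:30): 2020-01-16 12:30 UTC ≤ query < 2020-04-23 07:49 UTC
4·60 + 45 - 330 = -45 min
-45 = -1·1440 + 1395; 1395 = 23·60 + 15 → 23:15, 2020-04-23 - 1 day = 2020-04-22
→ 2020-04-22 23:15 PGY

2020-04-22 23:15 PGY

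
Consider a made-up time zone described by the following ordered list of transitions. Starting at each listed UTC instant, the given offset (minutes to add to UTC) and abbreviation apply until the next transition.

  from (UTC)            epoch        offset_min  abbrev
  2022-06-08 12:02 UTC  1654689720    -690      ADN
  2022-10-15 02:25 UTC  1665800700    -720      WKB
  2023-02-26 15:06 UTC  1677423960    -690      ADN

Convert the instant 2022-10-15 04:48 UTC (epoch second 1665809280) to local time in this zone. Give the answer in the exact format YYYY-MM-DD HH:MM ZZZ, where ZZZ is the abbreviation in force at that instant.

2022-10-14 16:48 WKB

Query: 2022-10-15 04:48 UTC
Rule 2/3 (WKB, -12:00): 2022-10-15 02:25 UTC ≤ query < 2023-02-26 15:06 UTC
4·60 + 48 - 720 = -432 min
-432 = -1·1440 + 1008; 1008 = 16·60 + 48 → 16:48, 2022-10-15 - 1 day = 2022-10-14
→ 2022-10-14 16:48 WKB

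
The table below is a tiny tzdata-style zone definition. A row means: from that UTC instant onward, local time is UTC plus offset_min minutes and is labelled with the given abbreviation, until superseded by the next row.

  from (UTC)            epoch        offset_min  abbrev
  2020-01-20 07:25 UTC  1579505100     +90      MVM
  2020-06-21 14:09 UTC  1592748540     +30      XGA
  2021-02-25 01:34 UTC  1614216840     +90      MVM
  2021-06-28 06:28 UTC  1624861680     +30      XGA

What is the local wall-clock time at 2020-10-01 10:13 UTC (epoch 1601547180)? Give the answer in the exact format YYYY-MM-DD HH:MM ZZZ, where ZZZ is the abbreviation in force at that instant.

2020-10-01 10:43 XGA

Query: 2020-10-01 10:13 UTC
Rule 2/4 (XGA, +00:30): 2020-06-21 14:09 UTC ≤ query < 2021-02-25 01:34 UTC
10·60 + 13 + 30 = 643 min
643 = 0·1440 + 643; 643 = 10·60 + 43 → 10:43, same day
→ 2020-10-01 10:43 XGA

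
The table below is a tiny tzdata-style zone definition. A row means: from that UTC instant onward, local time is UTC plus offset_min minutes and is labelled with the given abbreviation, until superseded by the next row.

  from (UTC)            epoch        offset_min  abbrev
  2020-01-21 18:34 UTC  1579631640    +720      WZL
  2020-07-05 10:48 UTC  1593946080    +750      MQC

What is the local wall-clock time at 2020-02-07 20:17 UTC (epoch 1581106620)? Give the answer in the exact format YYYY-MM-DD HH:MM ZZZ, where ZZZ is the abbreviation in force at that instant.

Query: 2020-02-07 20:17 UTC
Rule 1/2 (WZL, +12:00): 2020-01-21 18:34 UTC ≤ query < 2020-07-05 10:48 UTC
20·60 + 17 + 720 = 1937 min
1937 = 1·1440 + 497; 497 = 8·60 + 17 → 08:17, 2020-02-07 + 1 day = 2020-02-08
→ 2020-02-08 08:17 WZL

2020-02-08 08:17 WZL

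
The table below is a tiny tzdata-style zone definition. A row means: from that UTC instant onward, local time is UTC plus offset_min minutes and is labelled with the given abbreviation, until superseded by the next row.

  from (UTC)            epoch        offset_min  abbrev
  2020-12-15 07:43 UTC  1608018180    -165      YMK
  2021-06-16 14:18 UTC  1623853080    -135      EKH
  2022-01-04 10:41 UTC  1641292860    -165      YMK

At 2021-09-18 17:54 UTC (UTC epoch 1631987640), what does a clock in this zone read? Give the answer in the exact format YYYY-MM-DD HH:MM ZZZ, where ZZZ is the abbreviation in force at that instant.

Query: 2021-09-18 17:54 UTC
Rule 2/3 (EKH, -02:15): 2021-06-16 14:18 UTC ≤ query < 2022-01-04 10:41 UTC
17·60 + 54 - 135 = 939 min
939 = 0·1440 + 939; 939 = 15·60 + 39 → 15:39, same day
→ 2021-09-18 15:39 EKH

2021-09-18 15:39 EKH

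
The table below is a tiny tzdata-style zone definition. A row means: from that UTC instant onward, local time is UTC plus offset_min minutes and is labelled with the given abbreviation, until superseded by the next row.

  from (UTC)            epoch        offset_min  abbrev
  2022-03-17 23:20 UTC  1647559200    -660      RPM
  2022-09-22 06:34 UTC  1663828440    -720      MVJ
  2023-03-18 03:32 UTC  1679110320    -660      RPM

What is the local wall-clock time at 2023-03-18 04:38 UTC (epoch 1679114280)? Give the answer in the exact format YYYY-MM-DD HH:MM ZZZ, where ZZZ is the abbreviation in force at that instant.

Query: 2023-03-18 04:38 UTC
Rule 3/3 (RPM, -11:00): 2023-03-18 03:32 UTC ≤ query < +∞
4·60 + 38 - 660 = -382 min
-382 = -1·1440 + 1058; 1058 = 17·60 + 38 → 17:38, 2023-03-18 - 1 day = 2023-03-17
→ 2023-03-17 17:38 RPM

2023-03-17 17:38 RPM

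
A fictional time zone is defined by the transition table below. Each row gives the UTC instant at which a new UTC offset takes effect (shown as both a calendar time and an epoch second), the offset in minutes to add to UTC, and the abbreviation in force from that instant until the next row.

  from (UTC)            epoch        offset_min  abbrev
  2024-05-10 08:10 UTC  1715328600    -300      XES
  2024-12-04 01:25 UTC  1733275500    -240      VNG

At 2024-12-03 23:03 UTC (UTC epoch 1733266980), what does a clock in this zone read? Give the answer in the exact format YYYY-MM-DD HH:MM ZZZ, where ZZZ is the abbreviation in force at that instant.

2024-12-03 18:03 XES

Query: 2024-12-03 23:03 UTC
Rule 1/2 (XES, -05:00): 2024-05-10 08:10 UTC ≤ query < 2024-12-04 01:25 UTC
23·60 + 3 - 300 = 1083 min
1083 = 0·1440 + 1083; 1083 = 18·60 + 3 → 18:03, same day
→ 2024-12-03 18:03 XES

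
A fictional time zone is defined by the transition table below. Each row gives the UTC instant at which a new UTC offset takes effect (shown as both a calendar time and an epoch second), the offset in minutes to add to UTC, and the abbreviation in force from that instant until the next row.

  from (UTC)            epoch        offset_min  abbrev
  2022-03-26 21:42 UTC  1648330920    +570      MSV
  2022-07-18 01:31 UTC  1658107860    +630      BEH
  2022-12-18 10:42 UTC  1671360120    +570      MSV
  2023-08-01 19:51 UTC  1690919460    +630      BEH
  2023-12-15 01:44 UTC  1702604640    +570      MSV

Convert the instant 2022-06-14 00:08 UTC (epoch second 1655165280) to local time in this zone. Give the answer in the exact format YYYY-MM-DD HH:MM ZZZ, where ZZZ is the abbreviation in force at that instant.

Query: 2022-06-14 00:08 UTC
Rule 1/5 (MSV, +09:30): 2022-03-26 21:42 UTC ≤ query < 2022-07-18 01:31 UTC
0·60 + 8 + 570 = 578 min
578 = 0·1440 + 578; 578 = 9·60 + 38 → 09:38, same day
→ 2022-06-14 09:38 MSV

2022-06-14 09:38 MSV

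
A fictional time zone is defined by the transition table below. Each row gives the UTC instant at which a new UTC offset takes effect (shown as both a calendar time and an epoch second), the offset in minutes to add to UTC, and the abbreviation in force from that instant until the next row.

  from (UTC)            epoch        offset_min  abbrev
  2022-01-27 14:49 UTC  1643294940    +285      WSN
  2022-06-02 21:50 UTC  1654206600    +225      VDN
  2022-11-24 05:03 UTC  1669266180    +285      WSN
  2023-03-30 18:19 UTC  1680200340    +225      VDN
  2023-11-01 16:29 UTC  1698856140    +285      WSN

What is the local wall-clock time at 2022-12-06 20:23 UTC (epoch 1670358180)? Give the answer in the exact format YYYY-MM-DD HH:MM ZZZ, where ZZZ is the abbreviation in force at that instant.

Query: 2022-12-06 20:23 UTC
Rule 3/5 (WSN, +04:45): 2022-11-24 05:03 UTC ≤ query < 2023-03-30 18:19 UTC
20·60 + 23 + 285 = 1508 min
1508 = 1·1440 + 68; 68 = 1·60 + 8 → 01:08, 2022-12-06 + 1 day = 2022-12-07
→ 2022-12-07 01:08 WSN

2022-12-07 01:08 WSN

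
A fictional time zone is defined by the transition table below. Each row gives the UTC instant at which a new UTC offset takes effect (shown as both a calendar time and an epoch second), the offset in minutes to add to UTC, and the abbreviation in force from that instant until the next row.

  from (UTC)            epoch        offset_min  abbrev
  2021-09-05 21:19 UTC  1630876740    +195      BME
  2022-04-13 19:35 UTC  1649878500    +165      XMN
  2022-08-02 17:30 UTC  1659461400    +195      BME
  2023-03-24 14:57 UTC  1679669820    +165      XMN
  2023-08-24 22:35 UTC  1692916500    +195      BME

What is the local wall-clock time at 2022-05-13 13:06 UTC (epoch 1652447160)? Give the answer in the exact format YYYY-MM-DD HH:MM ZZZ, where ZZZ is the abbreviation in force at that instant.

2022-05-13 15:51 XMN

Query: 2022-05-13 13:06 UTC
Rule 2/5 (XMN, +02:45): 2022-04-13 19:35 UTC ≤ query < 2022-08-02 17:30 UTC
13·60 + 6 + 165 = 951 min
951 = 0·1440 + 951; 951 = 15·60 + 51 → 15:51, same day
→ 2022-05-13 15:51 XMN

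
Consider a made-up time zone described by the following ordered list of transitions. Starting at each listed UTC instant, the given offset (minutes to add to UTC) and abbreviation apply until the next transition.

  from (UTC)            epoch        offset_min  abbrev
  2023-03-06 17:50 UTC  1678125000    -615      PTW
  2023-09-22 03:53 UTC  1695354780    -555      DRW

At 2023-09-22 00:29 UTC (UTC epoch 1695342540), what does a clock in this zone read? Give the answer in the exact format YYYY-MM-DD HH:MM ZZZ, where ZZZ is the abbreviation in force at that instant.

2023-09-21 14:14 PTW

Query: 2023-09-22 00:29 UTC
Rule 1/2 (PTW, -10:15): 2023-03-06 17:50 UTC ≤ query < 2023-09-22 03:53 UTC
0·60 + 29 - 615 = -586 min
-586 = -1·1440 + 854; 854 = 14·60 + 14 → 14:14, 2023-09-22 - 1 day = 2023-09-21
→ 2023-09-21 14:14 PTW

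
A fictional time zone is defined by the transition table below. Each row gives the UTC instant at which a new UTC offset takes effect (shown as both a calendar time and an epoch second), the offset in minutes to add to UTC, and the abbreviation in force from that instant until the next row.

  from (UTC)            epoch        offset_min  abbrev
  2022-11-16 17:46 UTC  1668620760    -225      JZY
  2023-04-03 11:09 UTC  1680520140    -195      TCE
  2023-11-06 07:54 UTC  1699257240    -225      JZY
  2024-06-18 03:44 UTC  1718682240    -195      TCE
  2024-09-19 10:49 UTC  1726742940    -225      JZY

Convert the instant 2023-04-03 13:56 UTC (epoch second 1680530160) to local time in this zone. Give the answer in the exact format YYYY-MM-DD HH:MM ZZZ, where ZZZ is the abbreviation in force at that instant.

Query: 2023-04-03 13:56 UTC
Rule 2/5 (TCE, -03:15): 2023-04-03 11:09 UTC ≤ query < 2023-11-06 07:54 UTC
13·60 + 56 - 195 = 641 min
641 = 0·1440 + 641; 641 = 10·60 + 41 → 10:41, same day
→ 2023-04-03 10:41 TCE

2023-04-03 10:41 TCE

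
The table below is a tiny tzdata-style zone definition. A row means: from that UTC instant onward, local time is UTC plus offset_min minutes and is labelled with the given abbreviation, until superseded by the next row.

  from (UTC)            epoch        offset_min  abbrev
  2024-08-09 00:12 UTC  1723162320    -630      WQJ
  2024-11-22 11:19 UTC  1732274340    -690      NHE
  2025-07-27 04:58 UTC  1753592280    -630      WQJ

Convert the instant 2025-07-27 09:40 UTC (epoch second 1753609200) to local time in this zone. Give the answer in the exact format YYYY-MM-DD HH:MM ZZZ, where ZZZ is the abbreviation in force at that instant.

2025-07-26 23:10 WQJ

Query: 2025-07-27 09:40 UTC
Rule 3/3 (WQJ, -10:30): 2025-07-27 04:58 UTC ≤ query < +∞
9·60 + 40 - 630 = -50 min
-50 = -1·1440 + 1390; 1390 = 23·60 + 10 → 23:10, 2025-07-27 - 1 day = 2025-07-26
→ 2025-07-26 23:10 WQJ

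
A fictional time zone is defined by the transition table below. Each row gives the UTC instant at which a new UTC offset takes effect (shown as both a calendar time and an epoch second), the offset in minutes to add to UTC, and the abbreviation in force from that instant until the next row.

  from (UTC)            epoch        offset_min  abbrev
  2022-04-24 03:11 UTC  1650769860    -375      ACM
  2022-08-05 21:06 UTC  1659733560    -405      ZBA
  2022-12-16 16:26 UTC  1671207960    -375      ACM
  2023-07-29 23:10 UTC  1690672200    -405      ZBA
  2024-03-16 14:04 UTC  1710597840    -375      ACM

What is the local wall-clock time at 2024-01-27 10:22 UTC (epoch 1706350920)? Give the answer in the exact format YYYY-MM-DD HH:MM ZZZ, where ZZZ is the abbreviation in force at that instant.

2024-01-27 03:37 ZBA

Query: 2024-01-27 10:22 UTC
Rule 4/5 (ZBA, -06:45): 2023-07-29 23:10 UTC ≤ query < 2024-03-16 14:04 UTC
10·60 + 22 - 405 = 217 min
217 = 0·1440 + 217; 217 = 3·60 + 37 → 03:37, same day
→ 2024-01-27 03:37 ZBA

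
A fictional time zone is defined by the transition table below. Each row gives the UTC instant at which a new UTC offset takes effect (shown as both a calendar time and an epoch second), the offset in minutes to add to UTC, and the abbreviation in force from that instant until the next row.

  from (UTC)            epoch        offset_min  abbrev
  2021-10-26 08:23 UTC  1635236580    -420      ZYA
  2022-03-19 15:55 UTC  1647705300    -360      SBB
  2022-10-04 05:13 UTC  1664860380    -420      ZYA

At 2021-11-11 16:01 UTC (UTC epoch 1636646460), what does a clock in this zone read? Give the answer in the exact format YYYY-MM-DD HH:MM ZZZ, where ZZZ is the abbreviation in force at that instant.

Query: 2021-11-11 16:01 UTC
Rule 1/3 (ZYA, -07:00): 2021-10-26 08:23 UTC ≤ query < 2022-03-19 15:55 UTC
16·60 + 1 - 420 = 541 min
541 = 0·1440 + 541; 541 = 9·60 + 1 → 09:01, same day
→ 2021-11-11 09:01 ZYA

2021-11-11 09:01 ZYA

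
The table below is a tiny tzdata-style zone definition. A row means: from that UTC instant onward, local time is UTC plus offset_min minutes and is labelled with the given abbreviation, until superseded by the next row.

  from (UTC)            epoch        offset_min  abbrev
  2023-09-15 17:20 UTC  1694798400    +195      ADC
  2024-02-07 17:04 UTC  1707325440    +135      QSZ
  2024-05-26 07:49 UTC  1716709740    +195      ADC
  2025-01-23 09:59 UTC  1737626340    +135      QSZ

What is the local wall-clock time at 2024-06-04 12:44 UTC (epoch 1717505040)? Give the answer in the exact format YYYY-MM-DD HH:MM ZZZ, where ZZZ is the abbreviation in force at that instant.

Query: 2024-06-04 12:44 UTC
Rule 3/4 (ADC, +03:15): 2024-05-26 07:49 UTC ≤ query < 2025-01-23 09:59 UTC
12·60 + 44 + 195 = 959 min
959 = 0·1440 + 959; 959 = 15·60 + 59 → 15:59, same day
→ 2024-06-04 15:59 ADC

2024-06-04 15:59 ADC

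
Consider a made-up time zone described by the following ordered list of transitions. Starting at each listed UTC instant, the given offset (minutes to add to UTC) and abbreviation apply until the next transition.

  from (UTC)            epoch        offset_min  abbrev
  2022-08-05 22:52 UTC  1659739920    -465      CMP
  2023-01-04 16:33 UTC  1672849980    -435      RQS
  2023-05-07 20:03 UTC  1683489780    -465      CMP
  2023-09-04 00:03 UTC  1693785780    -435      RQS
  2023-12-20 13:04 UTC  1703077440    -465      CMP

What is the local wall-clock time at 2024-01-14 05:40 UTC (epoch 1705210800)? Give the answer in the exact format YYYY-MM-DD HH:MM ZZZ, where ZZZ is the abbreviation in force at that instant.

Query: 2024-01-14 05:40 UTC
Rule 5/5 (CMP, -07:45): 2023-12-20 13:04 UTC ≤ query < +∞
5·60 + 40 - 465 = -125 min
-125 = -1·1440 + 1315; 1315 = 21·60 + 55 → 21:55, 2024-01-14 - 1 day = 2024-01-13
→ 2024-01-13 21:55 CMP

2024-01-13 21:55 CMP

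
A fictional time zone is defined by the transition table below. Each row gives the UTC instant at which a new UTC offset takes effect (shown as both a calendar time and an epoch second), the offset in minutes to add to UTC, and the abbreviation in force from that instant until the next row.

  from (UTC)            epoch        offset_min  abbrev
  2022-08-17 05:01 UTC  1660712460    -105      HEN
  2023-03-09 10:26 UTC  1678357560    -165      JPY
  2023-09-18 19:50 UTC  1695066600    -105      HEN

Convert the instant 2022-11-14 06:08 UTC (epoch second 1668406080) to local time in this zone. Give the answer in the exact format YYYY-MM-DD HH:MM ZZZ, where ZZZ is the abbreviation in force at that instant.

Query: 2022-11-14 06:08 UTC
Rule 1/3 (HEN, -01:45): 2022-08-17 05:01 UTC ≤ query < 2023-03-09 10:26 UTC
6·60 + 8 - 105 = 263 min
263 = 0·1440 + 263; 263 = 4·60 + 23 → 04:23, same day
→ 2022-11-14 04:23 HEN

2022-11-14 04:23 HEN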